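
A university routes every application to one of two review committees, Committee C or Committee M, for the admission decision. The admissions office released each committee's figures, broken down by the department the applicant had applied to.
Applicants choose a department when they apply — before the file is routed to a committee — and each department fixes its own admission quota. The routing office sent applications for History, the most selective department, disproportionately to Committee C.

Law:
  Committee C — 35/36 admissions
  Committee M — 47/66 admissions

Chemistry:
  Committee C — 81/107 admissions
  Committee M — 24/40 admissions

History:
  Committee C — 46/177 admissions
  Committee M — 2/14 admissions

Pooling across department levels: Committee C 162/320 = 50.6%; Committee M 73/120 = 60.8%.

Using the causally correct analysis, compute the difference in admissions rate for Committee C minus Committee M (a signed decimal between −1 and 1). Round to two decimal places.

Department satisfies the back-door criterion: it is not a descendant of the review committee, and it blocks the spurious path from review committee to outcome. Adjusting for it (i.e., using the within-department rates) gives the causal effect.
Adjusting over the population distribution of department: 0.232·(0.972−0.712) + 0.334·(0.757−0.600) + 0.434·(0.260−0.143) = +0.164.

+0.16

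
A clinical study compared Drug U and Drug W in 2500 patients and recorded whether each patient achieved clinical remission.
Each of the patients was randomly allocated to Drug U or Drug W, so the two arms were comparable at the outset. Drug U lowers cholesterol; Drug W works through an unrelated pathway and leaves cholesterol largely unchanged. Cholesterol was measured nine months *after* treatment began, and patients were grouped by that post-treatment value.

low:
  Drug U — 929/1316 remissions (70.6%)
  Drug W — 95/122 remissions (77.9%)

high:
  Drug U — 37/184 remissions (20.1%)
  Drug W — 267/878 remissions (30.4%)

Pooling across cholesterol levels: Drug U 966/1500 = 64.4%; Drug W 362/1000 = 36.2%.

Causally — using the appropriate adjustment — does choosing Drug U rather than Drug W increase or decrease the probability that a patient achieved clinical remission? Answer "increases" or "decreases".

The stratified and pooled comparisons disagree (Drug W wins within each cholesterol; Drug U wins overall), so the answer turns on the causal role of cholesterol.
Cholesterol is downstream of the drug. One should not condition on a consequence of treatment, so the overall rates are the right comparison.
Pooled: Drug U 64.4% vs Drug W 36.2%; Drug U is higher overall.

increases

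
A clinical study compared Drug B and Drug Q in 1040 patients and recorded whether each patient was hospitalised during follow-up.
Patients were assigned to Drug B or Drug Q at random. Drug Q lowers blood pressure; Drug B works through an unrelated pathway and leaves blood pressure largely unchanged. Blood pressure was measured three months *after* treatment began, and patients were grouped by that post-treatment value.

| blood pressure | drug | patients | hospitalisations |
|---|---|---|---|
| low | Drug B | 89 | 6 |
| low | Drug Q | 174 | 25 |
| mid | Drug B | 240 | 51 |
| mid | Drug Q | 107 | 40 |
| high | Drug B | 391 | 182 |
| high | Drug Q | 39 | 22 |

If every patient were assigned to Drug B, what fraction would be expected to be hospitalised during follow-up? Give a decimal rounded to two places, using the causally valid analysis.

Blood pressure is recorded after the drug and is itself shifted by it — it sits on the causal path from drug to outcome. Conditioning on a mediator would strip out part of the effect we want; the pooled comparison gives the total causal effect.
So P(outcome | do(Drug B)) is just the pooled rate for Drug B: 239/720 = 0.332.

0.33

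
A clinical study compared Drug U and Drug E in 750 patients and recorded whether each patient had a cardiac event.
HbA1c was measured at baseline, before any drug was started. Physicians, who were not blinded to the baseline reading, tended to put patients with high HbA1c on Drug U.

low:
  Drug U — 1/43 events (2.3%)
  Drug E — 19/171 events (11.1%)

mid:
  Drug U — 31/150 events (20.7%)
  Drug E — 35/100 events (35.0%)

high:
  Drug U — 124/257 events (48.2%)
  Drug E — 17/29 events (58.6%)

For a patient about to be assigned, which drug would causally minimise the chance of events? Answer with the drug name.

The HbA1c-specific comparison favours Drug U throughout, but the pooled figures favour Drug E. The question is whether to condition on HbA1c.
HbA1c differs across drugs for reasons unrelated to any effect of the drug itself, and it separately predicts the outcome — a classic confounder. We must compare within HbA1c levels.
Within each level — low: 2.3% vs 11.1%; mid: 20.7% vs 35.0%; high: 48.2% vs 58.6% — Drug U is lower every time.

Drug U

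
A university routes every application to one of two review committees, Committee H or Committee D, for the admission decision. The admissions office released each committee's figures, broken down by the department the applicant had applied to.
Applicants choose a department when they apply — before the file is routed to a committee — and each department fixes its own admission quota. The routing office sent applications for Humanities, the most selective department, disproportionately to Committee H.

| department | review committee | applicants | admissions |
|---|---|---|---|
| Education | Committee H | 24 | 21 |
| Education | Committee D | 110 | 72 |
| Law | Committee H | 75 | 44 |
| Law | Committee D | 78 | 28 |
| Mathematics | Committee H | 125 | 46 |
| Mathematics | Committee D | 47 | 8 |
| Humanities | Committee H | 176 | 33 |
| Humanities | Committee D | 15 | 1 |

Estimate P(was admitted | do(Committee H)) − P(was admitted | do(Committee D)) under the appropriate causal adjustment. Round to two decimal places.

+0.19

Since department is a pre-existing factor (not a product of the review committee) and it affects the outcome on its own, it is a confounder. The stratified rates, not the pooled rate, identify the causal effect.
Adjusting over the population distribution of department: 0.206·(0.875−0.655) + 0.235·(0.587−0.359) + 0.265·(0.368−0.170) + 0.294·(0.188−0.067) = +0.187.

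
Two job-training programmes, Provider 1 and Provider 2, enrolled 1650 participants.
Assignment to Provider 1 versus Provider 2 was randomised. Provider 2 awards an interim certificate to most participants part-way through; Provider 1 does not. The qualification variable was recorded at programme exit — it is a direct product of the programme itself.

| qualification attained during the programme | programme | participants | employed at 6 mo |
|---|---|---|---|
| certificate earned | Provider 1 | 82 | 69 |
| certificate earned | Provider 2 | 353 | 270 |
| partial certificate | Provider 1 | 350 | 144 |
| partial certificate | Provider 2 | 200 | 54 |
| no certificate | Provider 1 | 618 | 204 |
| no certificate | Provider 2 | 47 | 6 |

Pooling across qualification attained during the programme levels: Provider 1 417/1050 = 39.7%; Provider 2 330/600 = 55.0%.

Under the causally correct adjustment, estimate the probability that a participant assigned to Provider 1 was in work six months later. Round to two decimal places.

0.40

Qualification attained during the programme is recorded after the programme and is itself shifted by it — it sits on the causal path from programme to outcome. Conditioning on a mediator would strip out part of the effect we want; the pooled comparison gives the total causal effect.
So P(outcome | do(Provider 1)) is just the pooled rate for Provider 1: 417/1050 = 0.397.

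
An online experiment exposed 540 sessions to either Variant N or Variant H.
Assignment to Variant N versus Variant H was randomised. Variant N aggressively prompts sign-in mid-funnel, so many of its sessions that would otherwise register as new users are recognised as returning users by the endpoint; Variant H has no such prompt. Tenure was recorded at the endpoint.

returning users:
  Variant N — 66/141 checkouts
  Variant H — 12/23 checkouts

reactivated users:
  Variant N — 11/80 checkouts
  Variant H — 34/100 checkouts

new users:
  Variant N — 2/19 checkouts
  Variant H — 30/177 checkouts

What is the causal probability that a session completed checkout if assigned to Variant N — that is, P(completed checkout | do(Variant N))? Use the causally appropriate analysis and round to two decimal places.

The stratified and pooled comparisons disagree (Variant H wins within each user tenure; Variant N wins overall), so the answer turns on the causal role of user tenure.
Stratifying would compare variants among sessions the variants themselves sorted into user tenure groups — a form of selection on an intermediate. The unconditioned pooled rates give the total causal effect.
So P(outcome | do(Variant N)) is just the pooled rate for Variant N: 79/240 = 0.329.

0.33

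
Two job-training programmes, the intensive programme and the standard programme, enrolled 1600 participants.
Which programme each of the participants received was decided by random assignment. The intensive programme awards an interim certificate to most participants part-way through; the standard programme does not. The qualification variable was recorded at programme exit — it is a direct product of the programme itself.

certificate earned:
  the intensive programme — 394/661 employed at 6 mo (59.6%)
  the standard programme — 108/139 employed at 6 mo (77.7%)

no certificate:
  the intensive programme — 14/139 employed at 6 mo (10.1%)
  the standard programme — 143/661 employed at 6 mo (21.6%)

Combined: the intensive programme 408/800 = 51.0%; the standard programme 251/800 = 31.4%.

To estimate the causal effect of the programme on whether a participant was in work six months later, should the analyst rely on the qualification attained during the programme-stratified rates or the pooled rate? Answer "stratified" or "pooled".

The qualification attained during the programme-specific comparison favours the standard programme throughout, but the pooled figures favour the intensive programme. The question is whether to condition on qualification attained during the programme.
Qualification attained during the programme is downstream of the programme. One should not condition on a consequence of treatment, so the overall rates are the right comparison.
Pooled: the intensive programme 51.0% vs the standard programme 31.4%; the intensive programme is higher overall.

pooled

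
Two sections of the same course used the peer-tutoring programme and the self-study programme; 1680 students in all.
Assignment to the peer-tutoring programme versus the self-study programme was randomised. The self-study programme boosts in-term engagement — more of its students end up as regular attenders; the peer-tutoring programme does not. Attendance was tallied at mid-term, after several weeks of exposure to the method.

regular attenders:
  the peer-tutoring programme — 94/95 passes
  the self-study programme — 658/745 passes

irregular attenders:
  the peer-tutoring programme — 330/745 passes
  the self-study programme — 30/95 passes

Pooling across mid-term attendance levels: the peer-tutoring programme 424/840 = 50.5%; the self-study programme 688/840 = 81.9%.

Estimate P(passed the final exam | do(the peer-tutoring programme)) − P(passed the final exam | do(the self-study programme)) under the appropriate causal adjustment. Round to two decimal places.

-0.31

Because the teaching method influences mid-term attendance, mid-term attendance is a post-treatment mediator, not a confounder. Stratifying on it would bias the estimate; the causal effect is the crude pooled difference.
The causal difference is the pooled difference: 0.505 − 0.819 = -0.314.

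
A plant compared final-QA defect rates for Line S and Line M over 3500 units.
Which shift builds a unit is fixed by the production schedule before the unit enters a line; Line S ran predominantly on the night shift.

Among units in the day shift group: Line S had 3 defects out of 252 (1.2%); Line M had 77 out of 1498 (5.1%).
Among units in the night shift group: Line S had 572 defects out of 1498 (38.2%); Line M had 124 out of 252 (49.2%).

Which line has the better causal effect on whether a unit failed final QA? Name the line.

Shift differs across lines for reasons unrelated to any effect of the line itself, and it separately predicts the outcome — a classic confounder. We must compare within shift levels.
Within each level — day shift: 1.2% vs 5.1%; night shift: 38.2% vs 49.2% — Line S is lower every time.

Line S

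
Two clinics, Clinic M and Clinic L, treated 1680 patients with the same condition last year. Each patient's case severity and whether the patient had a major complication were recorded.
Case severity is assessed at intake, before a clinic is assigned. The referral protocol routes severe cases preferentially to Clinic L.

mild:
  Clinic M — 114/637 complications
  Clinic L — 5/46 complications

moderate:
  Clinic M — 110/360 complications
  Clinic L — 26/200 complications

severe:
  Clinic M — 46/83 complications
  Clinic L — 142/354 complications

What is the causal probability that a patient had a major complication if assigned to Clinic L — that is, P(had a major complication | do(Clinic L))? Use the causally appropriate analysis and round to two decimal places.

Case severity differs across clinics for reasons unrelated to any effect of the clinic itself, and it separately predicts the outcome — a classic confounder. We must compare within case severity levels.
Standardising Clinic L to the population case severity mix: 0.407·5/46 + 0.333·26/200 + 0.260·142/354 = 0.192.

0.19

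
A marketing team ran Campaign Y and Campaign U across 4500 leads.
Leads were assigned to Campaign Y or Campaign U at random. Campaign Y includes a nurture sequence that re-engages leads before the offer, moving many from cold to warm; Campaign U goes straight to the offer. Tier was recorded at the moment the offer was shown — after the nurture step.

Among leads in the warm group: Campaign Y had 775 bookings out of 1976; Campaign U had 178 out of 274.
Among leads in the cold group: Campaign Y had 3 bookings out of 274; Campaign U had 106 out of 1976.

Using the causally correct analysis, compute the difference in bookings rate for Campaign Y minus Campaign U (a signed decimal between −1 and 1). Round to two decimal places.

Engagement tier is recorded after the campaign and is itself shifted by it — it sits on the causal path from campaign to outcome. Conditioning on a mediator would strip out part of the effect we want; the pooled comparison gives the total causal effect.
The causal difference is the pooled difference: 0.346 − 0.126 = +0.220.

+0.22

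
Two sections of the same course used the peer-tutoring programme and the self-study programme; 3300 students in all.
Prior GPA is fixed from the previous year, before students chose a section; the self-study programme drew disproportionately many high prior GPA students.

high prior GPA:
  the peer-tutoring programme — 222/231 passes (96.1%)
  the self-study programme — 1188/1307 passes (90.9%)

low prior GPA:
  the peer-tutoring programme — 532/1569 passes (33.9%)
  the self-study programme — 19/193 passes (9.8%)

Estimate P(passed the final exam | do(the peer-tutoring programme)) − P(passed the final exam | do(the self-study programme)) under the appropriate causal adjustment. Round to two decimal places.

+0.15

The imbalance in prior GPA band arose from how students were allocated, not from anything the teaching method did; and prior GPA band independently affects the outcome. The pooled gap is confounded — condition on prior GPA band.
Adjusting over the population distribution of prior GPA band: 0.466·(0.961−0.909) + 0.534·(0.339−0.098) = +0.153.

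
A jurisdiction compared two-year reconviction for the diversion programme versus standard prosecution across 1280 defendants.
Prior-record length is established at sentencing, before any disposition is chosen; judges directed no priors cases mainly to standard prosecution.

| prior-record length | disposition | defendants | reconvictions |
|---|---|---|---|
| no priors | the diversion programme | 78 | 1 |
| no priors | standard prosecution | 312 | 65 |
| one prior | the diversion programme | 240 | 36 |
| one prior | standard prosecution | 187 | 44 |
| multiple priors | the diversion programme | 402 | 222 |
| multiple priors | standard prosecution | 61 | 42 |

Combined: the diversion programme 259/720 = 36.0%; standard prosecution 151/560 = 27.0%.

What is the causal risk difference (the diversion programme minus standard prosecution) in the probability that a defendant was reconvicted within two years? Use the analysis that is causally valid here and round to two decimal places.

Since prior-record length is a pre-existing factor (not a product of the disposition) and it affects the outcome on its own, it is a confounder. The stratified rates, not the pooled rate, identify the causal effect.
Adjusting over the population distribution of prior-record length: 0.305·(0.013−0.208) + 0.334·(0.150−0.235) + 0.362·(0.552−0.689) = -0.137.

-0.14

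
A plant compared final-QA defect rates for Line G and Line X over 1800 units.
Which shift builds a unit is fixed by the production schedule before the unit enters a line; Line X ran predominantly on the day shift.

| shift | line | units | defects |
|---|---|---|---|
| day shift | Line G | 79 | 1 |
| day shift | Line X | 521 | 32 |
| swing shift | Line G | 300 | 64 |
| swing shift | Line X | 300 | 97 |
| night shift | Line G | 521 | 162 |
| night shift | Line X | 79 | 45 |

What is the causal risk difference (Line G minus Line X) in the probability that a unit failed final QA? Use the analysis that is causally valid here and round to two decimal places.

Within every shift level Line G has the lower rate, yet pooled Line X does — Simpson's reversal.
The imbalance in shift arose from how units were allocated, not from anything the line did; and shift independently affects the outcome. The pooled gap is confounded — condition on shift.
Adjusting over the population distribution of shift: 0.333·(0.013−0.061) + 0.333·(0.213−0.323) + 0.333·(0.311−0.570) = -0.139.

-0.14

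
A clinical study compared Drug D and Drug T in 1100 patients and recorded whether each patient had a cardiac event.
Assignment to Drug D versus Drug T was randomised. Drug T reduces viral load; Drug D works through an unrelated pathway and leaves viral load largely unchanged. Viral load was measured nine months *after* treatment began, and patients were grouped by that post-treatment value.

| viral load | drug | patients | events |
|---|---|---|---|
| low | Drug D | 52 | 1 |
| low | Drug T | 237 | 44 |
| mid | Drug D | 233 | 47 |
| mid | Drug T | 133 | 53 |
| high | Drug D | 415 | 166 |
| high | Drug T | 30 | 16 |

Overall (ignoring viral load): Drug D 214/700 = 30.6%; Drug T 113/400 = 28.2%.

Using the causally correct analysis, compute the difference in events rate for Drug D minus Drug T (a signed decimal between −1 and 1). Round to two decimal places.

+0.02

Drug D is lower inside every viral load stratum but Drug T is lower in aggregate. Whether to stratify depends on how viral load relates to the drug.
Viral load is downstream of the drug. One should not condition on a consequence of treatment, so the overall rates are the right comparison.
The causal difference is the pooled difference: 0.306 − 0.282 = +0.023.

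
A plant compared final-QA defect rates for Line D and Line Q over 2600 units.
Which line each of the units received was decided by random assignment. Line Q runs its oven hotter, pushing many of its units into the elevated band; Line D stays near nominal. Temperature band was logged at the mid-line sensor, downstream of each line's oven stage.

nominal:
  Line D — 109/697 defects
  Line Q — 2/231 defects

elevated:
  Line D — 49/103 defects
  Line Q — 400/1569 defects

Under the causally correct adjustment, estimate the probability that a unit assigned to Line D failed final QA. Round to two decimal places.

0.20

Line Q is lower inside every in-process temperature band stratum but Line D is lower in aggregate. Whether to stratify depends on how in-process temperature band relates to the line.
Because the line influences in-process temperature band, in-process temperature band is a post-treatment mediator, not a confounder. Stratifying on it would bias the estimate; the causal effect is the crude pooled difference.
So P(outcome | do(Line D)) is just the pooled rate for Line D: 158/800 = 0.198.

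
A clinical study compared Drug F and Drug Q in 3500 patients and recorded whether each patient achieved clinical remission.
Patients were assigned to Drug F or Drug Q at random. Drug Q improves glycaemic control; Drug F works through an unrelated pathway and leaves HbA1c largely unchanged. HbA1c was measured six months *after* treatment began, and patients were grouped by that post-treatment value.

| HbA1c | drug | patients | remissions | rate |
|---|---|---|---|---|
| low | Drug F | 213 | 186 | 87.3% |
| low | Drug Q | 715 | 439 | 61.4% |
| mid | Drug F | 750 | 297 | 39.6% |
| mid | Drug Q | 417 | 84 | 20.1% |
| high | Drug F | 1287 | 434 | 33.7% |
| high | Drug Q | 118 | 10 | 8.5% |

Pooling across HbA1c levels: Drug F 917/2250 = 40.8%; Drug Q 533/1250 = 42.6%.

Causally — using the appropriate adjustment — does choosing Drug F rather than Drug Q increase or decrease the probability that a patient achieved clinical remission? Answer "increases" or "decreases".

The HbA1c-specific comparison favours Drug F throughout, but the pooled figures favour Drug Q. The question is whether to condition on HbA1c.
HbA1c lies on the pathway drug → HbA1c → outcome, so adjusting for it blocks the indirect effect. For the total causal effect of drug, use the unadjusted pooled rates.
Pooled: Drug F 40.8% vs Drug Q 42.6%; Drug Q is higher overall.

decreases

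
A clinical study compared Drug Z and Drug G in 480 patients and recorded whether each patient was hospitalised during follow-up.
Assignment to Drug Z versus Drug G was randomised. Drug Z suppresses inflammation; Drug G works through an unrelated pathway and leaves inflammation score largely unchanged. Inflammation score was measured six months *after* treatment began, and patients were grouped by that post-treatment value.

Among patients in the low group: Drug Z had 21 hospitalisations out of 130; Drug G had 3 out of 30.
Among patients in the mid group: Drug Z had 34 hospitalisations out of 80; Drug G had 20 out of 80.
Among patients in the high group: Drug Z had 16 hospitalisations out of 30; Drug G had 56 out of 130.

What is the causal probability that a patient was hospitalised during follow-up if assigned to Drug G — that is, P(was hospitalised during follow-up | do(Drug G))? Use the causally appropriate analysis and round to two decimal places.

0.33

The inflammation score-specific comparison favours Drug G throughout, but the pooled figures favour Drug Z. The question is whether to condition on inflammation score.
Because the drug influences inflammation score, inflammation score is a post-treatment mediator, not a confounder. Stratifying on it would bias the estimate; the causal effect is the crude pooled difference.
So P(outcome | do(Drug G)) is just the pooled rate for Drug G: 79/240 = 0.329.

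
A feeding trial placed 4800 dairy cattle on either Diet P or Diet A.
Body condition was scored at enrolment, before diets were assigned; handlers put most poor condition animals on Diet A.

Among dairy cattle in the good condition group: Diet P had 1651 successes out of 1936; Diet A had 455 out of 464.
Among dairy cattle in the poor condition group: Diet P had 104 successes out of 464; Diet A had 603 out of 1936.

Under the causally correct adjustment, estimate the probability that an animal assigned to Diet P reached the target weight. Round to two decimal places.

The stratified and pooled comparisons disagree (Diet A wins within each starting body condition; Diet P wins overall), so the answer turns on the causal role of starting body condition.
Nothing the diet does changes starting body condition; the imbalance is an allocation artefact. With starting body condition also predicting the outcome, the pooled figure is confounded, and the within-stratum comparison is the causal one.
Standardising Diet P to the population starting body condition mix: 0.500·1651/1936 + 0.500·104/464 = 0.538.

0.54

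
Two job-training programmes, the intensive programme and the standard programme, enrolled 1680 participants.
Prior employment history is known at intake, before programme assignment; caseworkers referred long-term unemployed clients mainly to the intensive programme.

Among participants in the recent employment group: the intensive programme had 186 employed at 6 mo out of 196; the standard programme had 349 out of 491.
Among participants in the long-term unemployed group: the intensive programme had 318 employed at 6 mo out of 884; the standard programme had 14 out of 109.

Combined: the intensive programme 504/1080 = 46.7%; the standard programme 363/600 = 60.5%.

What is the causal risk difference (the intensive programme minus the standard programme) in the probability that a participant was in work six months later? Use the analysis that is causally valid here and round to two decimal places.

+0.23

Here prior employment history is a common cause — it drives both which programme a case falls under and the outcome. The crude comparison mixes populations; the stratum-specific rates are the causally relevant ones.
Adjusting over the population distribution of prior employment history: 0.409·(0.949−0.711) + 0.591·(0.360−0.128) = +0.234.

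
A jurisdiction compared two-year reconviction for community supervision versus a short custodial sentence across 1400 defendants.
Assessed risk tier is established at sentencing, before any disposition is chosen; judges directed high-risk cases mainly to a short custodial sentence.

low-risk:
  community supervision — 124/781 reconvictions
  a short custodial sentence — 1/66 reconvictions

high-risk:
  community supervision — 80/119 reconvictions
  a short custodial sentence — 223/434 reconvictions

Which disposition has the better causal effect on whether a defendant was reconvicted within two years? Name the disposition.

Assessed risk tier differs across dispositions for reasons unrelated to any effect of the disposition itself, and it separately predicts the outcome — a classic confounder. We must compare within assessed risk tier levels.
Within each level — low-risk: 15.9% vs 1.5%; high-risk: 67.2% vs 51.4% — a short custodial sentence is lower every time.

a short custodial sentence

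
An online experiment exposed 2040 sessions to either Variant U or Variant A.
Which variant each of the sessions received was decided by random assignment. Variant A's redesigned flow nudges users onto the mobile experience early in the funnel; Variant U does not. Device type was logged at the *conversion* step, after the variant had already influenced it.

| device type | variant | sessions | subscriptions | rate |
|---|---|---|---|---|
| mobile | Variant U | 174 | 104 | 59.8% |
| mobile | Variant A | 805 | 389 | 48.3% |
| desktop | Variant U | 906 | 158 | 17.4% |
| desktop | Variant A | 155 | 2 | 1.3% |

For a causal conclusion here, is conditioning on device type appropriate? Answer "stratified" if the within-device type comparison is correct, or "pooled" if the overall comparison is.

The distribution of device type is itself part of what the variant does — it is an intermediate outcome. Holding it fixed would remove that part of the effect; the total effect is the pooled difference.
Pooled: Variant U 24.3% vs Variant A 40.7%; Variant A is higher overall.

pooled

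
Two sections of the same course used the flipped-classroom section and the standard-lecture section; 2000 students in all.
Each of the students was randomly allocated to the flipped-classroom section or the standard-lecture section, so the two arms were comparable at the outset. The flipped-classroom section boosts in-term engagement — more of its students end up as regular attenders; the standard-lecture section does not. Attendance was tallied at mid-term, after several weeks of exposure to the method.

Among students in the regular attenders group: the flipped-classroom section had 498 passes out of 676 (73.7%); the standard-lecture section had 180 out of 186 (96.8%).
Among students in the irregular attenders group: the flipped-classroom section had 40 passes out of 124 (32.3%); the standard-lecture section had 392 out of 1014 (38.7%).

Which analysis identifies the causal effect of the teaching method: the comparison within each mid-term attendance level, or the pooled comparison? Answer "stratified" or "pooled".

pooled

Mid-term attendance is recorded after the teaching method and is itself shifted by it — it sits on the causal path from teaching method to outcome. Conditioning on a mediator would strip out part of the effect we want; the pooled comparison gives the total causal effect.
Pooled: the flipped-classroom section 67.2% vs the standard-lecture section 47.7%; the flipped-classroom section is higher overall.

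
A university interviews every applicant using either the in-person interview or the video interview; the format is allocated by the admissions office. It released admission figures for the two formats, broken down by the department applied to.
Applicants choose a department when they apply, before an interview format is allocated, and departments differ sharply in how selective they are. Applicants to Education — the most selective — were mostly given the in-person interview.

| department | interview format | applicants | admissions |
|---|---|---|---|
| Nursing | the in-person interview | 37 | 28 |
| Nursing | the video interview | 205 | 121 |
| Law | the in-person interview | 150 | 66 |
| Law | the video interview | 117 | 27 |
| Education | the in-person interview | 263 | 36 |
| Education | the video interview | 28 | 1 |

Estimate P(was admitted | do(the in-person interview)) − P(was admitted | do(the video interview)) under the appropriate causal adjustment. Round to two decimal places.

The department-specific comparison favours the in-person interview throughout, but the pooled figures favour the video interview. The question is whether to condition on department.
Here department is a common cause — it drives both which interview format a case falls under and the outcome. The crude comparison mixes populations; the stratum-specific rates are the causally relevant ones.
Adjusting over the population distribution of department: 0.302·(0.757−0.590) + 0.334·(0.440−0.231) + 0.364·(0.137−0.036) = +0.157.

+0.16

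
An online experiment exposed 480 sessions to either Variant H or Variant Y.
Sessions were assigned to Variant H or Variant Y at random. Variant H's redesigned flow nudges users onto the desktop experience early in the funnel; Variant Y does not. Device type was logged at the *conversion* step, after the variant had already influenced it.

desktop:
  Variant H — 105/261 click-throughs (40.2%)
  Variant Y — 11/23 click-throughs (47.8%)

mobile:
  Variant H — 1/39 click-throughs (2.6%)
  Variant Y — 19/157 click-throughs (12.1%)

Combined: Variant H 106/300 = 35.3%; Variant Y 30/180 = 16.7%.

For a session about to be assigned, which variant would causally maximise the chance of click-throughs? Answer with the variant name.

Variant H

The distribution of device type is itself part of what the variant does — it is an intermediate outcome. Holding it fixed would remove that part of the effect; the total effect is the pooled difference.
Pooled: Variant H 35.3% vs Variant Y 16.7%; Variant H is higher overall.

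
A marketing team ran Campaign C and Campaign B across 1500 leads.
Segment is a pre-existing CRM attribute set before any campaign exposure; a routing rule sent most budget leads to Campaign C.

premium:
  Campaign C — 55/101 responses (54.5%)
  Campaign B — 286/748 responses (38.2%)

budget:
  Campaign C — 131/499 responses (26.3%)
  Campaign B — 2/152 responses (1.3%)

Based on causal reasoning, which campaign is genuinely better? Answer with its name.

Campaign C

The customer segment-specific comparison favours Campaign C throughout, but the pooled figures favour Campaign B. The question is whether to condition on customer segment.
Since customer segment is a pre-existing factor (not a product of the campaign) and it affects the outcome on its own, it is a confounder. The stratified rates, not the pooled rate, identify the causal effect.
Within each level — premium: 54.5% vs 38.2%; budget: 26.3% vs 1.3% — Campaign C is higher every time.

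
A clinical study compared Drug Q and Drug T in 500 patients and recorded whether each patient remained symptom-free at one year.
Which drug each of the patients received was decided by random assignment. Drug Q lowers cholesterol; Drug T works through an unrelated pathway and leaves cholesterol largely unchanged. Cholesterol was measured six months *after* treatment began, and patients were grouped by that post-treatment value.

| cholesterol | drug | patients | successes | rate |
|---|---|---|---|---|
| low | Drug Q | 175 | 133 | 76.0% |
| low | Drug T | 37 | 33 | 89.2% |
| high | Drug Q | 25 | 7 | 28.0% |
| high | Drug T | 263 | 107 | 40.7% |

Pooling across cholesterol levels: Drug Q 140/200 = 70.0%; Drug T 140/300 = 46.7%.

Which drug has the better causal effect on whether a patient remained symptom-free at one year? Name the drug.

Drug Q

Cholesterol lies on the pathway drug → cholesterol → outcome, so adjusting for it blocks the indirect effect. For the total causal effect of drug, use the unadjusted pooled rates.
Pooled: Drug Q 70.0% vs Drug T 46.7%; Drug Q is higher overall.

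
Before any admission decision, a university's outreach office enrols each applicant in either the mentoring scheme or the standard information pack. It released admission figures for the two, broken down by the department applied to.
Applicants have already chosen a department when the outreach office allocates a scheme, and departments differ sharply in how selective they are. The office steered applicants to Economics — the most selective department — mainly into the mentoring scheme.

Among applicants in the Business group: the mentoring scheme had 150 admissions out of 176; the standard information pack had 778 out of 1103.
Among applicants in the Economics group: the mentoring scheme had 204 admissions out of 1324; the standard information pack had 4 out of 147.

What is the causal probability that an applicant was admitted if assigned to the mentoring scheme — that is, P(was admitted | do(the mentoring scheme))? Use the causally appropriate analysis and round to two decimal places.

0.48

Within every department level the mentoring scheme has the higher rate, yet pooled the standard information pack does — Simpson's reversal.
Department is set before the outreach scheme has any effect — it is not caused by the outreach scheme — and it independently drives the outcome. That makes it a confounder, so the causal comparison is within department levels.
Standardising the mentoring scheme to the population department mix: 0.465·150/176 + 0.535·204/1324 = 0.479.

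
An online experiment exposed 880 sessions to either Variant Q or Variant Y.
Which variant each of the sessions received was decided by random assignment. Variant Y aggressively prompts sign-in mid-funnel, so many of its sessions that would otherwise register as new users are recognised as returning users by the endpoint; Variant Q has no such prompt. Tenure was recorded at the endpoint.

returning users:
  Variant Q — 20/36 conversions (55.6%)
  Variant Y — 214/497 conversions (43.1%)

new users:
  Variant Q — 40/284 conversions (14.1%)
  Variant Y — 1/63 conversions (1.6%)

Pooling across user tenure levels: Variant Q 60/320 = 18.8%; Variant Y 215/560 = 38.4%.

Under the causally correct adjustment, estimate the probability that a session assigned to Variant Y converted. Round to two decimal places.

0.38

The stratified and pooled comparisons disagree (Variant Q wins within each user tenure; Variant Y wins overall), so the answer turns on the causal role of user tenure.
Stratifying would compare variants among sessions the variants themselves sorted into user tenure groups — a form of selection on an intermediate. The unconditioned pooled rates give the total causal effect.
So P(outcome | do(Variant Y)) is just the pooled rate for Variant Y: 215/560 = 0.384.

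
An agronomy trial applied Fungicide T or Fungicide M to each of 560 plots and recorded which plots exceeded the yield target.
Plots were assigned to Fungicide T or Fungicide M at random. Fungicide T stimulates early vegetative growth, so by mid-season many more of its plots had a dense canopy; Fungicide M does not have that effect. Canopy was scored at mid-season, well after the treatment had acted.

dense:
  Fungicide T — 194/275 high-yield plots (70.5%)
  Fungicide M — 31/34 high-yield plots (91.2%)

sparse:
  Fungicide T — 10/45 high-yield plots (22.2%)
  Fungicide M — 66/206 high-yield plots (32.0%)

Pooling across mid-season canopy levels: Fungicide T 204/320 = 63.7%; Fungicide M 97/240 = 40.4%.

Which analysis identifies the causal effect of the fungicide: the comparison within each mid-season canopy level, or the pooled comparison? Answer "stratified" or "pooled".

pooled

The mid-season canopy-specific comparison favours Fungicide M throughout, but the pooled figures favour Fungicide T. The question is whether to condition on mid-season canopy.
Mid-season canopy lies on the pathway fungicide → mid-season canopy → outcome, so adjusting for it blocks the indirect effect. For the total causal effect of fungicide, use the unadjusted pooled rates.
Pooled: Fungicide T 63.7% vs Fungicide M 40.4%; Fungicide T is higher overall.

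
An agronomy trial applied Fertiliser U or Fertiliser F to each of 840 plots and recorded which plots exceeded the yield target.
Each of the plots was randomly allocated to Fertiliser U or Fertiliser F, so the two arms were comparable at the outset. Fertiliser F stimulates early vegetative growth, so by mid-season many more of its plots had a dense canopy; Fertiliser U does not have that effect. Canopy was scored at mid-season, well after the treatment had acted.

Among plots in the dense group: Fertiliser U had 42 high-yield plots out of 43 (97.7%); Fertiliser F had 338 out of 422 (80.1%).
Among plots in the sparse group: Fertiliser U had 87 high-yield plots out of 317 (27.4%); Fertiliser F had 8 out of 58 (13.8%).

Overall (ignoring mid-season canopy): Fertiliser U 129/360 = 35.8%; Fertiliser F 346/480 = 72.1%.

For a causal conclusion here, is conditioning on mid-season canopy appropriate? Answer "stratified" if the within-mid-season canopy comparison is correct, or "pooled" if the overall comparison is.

pooled

Mid-season canopy lies on the pathway fertiliser → mid-season canopy → outcome, so adjusting for it blocks the indirect effect. For the total causal effect of fertiliser, use the unadjusted pooled rates.
Pooled: Fertiliser U 35.8% vs Fertiliser F 72.1%; Fertiliser F is higher overall.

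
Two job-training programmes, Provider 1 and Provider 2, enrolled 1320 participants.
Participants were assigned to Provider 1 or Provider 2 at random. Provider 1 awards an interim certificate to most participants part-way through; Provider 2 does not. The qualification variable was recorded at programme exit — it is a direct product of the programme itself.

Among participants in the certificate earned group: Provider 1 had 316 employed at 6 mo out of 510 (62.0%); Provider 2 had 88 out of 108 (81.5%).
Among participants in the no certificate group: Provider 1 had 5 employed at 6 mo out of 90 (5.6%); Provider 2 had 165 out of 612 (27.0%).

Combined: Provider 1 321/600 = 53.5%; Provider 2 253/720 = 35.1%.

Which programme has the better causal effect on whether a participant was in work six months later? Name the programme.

Within every qualification attained during the programme level Provider 2 has the higher rate, yet pooled Provider 1 does — Simpson's reversal.
Qualification attained during the programme lies on the pathway programme → qualification attained during the programme → outcome, so adjusting for it blocks the indirect effect. For the total causal effect of programme, use the unadjusted pooled rates.
Pooled: Provider 1 53.5% vs Provider 2 35.1%; Provider 1 is higher overall.

Provider 1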